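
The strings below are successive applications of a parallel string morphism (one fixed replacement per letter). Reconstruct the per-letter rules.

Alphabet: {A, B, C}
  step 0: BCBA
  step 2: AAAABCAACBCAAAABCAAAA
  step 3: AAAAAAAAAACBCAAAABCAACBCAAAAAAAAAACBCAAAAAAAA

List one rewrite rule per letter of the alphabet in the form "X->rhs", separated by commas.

  step 2 ⇒ step 3: AAAABCAACBCAAAABCAAAA ⇒ AA·AA·AA·AA·AAC·BC·AA·AA·BC·AAC·BC·AA·AA·AA·AA·AAC·BC·AA·AA·AA·AA
    A ↦ AA
    B ↦ AAC
    C ↦ BC

A->AA, B->AAC, C->BC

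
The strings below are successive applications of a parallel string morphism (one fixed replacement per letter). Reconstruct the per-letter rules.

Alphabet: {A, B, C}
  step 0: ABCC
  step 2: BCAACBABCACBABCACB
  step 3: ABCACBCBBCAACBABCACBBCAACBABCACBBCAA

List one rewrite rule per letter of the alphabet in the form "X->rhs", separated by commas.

A->CB, B->A, C->BCA

  step 2 ⇒ step 3: BCAACBABCACBABCACB ⇒ A·BCA·CB·CB·BCA·A·CB·A·BCA·CB·BCA·A·CB·A·BCA·CB·BCA·A
    A ↦ CB
    B ↦ A
    C ↦ BCA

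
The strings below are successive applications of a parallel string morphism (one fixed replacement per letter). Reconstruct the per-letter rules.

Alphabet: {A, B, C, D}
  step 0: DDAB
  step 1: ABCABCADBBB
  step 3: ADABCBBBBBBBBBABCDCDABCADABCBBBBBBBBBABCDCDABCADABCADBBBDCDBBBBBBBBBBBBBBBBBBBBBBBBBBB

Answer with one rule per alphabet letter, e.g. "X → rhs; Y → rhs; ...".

A->AD, B->BBB, C->DCD, D->ABC

  step 0 ⇒ step 1: DDAB ⇒ ABC·ABC·AD·BBB
    A ↦ AD
    B ↦ BBB
    D ↦ ABC
    C ↦ DCD  (constrained at step 1)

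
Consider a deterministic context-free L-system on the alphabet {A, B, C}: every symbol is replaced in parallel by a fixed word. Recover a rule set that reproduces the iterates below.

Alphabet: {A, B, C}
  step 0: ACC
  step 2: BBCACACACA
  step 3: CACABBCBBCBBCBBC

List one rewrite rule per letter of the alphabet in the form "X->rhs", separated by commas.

A->C, B->CA, C->BB

  step 2 ⇒ step 3: BBCACACACA ⇒ CA·CA·BB·C·BB·C·BB·C·BB·C
    A ↦ C
    B ↦ CA
    C ↦ BB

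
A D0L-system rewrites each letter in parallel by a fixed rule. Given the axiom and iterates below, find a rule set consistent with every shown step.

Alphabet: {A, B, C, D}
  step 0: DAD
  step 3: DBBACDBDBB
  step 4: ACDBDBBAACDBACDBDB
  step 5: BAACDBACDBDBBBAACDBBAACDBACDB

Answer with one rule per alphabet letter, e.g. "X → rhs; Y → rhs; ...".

  step 4 ⇒ step 5: ACDBDBBAACDBACDBDB ⇒ B·A·AC·DB·AC·DB·DB·B·B·A·AC·DB·B·A·AC·DB·AC·DB
    A ↦ B
    B ↦ DB
    C ↦ A
    D ↦ AC

A->B, B->DB, C->A, D->AC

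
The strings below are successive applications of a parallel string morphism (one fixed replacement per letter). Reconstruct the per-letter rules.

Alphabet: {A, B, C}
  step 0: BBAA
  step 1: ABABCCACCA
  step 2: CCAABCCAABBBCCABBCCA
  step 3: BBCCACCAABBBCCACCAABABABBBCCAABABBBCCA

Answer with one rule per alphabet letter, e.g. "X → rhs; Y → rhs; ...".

A->CCA, B->AB, C->B

  step 2 ⇒ step 3: CCAABCCAABBBCCABBCCA ⇒ B·B·CCA·CCA·AB·B·B·CCA·CCA·AB·AB·AB·B·B·CCA·AB·AB·B·B·CCA
    A ↦ CCA
    B ↦ AB
    C ↦ B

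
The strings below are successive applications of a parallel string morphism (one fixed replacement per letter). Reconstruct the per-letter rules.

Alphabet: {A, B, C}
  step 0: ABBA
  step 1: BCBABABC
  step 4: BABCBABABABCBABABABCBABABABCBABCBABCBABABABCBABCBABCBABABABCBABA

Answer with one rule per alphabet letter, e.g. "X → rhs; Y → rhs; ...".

A->BC, B->BA, C->BA

  step 0 ⇒ step 1: ABBA ⇒ BC·BA·BA·BC
    A ↦ BC
    B ↦ BA
    C ↦ BA  (constrained at step 1)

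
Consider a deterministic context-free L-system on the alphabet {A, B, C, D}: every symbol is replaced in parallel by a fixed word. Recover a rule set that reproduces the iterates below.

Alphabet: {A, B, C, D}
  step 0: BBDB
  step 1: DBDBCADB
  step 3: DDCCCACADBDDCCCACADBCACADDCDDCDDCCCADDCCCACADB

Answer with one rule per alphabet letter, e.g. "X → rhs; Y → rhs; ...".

  step 0 ⇒ step 1: BBDB ⇒ DB·DB·CA·DB
    B ↦ DB
    D ↦ CA
    A ↦ CCA  (constrained at step 1)
    C ↦ DDC  (constrained at step 1)

A->CCA, B->DB, C->DDC, D->CA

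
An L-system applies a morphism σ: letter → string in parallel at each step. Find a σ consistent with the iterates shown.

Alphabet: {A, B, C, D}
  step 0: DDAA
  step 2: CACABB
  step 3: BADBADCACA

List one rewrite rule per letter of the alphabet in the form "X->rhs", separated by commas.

  step 2 ⇒ step 3: CACABB ⇒ BA·D·BA·D·CA·CA
    A ↦ D
    B ↦ CA
    C ↦ BA
    D ↦ B  (constrained at step 0)

A->D, B->CA, C->BA, D->B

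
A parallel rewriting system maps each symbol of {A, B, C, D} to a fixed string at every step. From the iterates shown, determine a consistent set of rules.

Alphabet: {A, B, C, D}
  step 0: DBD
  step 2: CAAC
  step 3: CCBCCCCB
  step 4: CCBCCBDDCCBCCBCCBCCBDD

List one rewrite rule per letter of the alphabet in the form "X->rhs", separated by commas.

  step 3 ⇒ step 4: CCBCCCCB ⇒ CCB·CCB·DD·CCB·CCB·CCB·CCB·DD
    B ↦ DD
    C ↦ CCB
  step 2 ⇒ step 3: CAAC ⇒ CCB·C·C·CCB
    A ↦ C
    D ↦ A  (constrained at step 0)

A->C, B->DD, C->CCB, D->A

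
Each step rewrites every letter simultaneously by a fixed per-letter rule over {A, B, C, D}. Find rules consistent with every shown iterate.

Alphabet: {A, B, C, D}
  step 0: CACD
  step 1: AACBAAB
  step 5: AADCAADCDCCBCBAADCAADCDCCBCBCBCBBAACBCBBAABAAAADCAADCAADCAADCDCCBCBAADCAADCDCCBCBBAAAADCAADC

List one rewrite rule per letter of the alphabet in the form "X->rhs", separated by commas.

A->CB, B->DC, C->AA, D->B

  step 0 ⇒ step 1: CACD ⇒ AA·CB·AA·B
    A ↦ CB
    C ↦ AA
    D ↦ B
    B ↦ DC  (constrained at step 1)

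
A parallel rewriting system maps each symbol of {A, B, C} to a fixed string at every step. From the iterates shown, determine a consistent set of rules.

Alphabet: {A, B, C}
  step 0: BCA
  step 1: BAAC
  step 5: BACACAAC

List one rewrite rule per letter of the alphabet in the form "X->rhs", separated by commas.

  step 0 ⇒ step 1: BCA ⇒ BA·A·C
    A ↦ C
    B ↦ BA
    C ↦ A

A->C, B->BA, C->A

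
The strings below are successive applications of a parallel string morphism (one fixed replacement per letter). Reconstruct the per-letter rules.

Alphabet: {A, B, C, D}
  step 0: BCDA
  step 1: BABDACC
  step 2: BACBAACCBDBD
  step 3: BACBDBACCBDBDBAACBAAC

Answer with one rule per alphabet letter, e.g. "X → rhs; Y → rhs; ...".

A->C, B->BA, C->BD, D->AC

  step 2 ⇒ step 3: BACBAACCBDBD ⇒ BA·C·BD·BA·C·C·BD·BD·BA·AC·BA·AC
    A ↦ C
    B ↦ BA
    C ↦ BD
    D ↦ AC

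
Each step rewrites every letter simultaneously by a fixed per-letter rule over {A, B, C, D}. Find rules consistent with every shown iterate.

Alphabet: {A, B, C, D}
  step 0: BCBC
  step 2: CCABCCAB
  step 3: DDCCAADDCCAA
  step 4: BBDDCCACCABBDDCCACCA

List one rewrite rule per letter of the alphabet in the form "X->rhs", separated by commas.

  step 3 ⇒ step 4: DDCCAADDCCAA ⇒ B·B·D·D·CCA·CCA·B·B·D·D·CCA·CCA
    A ↦ CCA
    C ↦ D
    D ↦ B
  step 2 ⇒ step 3: CCABCCAB ⇒ D·D·CCA·A·D·D·CCA·A
    B ↦ A

A->CCA, B->A, C->D, D->B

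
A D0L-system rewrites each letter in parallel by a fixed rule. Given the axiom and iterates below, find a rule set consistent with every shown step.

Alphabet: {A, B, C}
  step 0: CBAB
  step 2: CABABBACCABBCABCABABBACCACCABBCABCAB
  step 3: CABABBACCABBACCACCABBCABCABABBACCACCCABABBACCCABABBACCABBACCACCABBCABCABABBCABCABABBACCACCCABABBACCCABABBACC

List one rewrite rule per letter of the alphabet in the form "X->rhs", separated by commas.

  step 2 ⇒ step 3: CABABBACCABBCABCABABBACCACCABBCABCAB ⇒ CAB·ABB·ACC·ABB·ACC·ACC·ABB·CAB·CAB·ABB·ACC·ACC·CAB·ABB·ACC·CAB·ABB·ACC·ABB·ACC·ACC·ABB·CAB·CAB·ABB·CAB·CAB·ABB·ACC·ACC·CAB·ABB·ACC·CAB·ABB·ACC
    A ↦ ABB
    B ↦ ACC
    C ↦ CAB

A->ABB, B->ACC, C->CAB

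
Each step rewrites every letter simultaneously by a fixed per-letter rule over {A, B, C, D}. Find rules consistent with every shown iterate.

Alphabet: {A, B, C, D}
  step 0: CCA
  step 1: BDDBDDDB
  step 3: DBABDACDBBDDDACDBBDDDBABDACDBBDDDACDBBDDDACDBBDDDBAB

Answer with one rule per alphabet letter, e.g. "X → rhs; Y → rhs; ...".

A->DB, B->AB, C->BDD, D->DAC

  step 0 ⇒ step 1: CCA ⇒ BDD·BDD·DB
    A ↦ DB
    C ↦ BDD
    B ↦ AB  (constrained at step 1)
    D ↦ DAC  (constrained at step 1)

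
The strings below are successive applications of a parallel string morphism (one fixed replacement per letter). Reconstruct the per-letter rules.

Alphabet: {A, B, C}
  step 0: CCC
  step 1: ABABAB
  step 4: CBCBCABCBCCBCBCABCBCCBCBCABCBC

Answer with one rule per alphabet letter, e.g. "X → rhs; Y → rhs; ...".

A->C, B->BC, C->AB

  step 0 ⇒ step 1: CCC ⇒ AB·AB·AB
    C ↦ AB
    A ↦ C  (constrained at step 1)
    B ↦ BC  (constrained at step 1)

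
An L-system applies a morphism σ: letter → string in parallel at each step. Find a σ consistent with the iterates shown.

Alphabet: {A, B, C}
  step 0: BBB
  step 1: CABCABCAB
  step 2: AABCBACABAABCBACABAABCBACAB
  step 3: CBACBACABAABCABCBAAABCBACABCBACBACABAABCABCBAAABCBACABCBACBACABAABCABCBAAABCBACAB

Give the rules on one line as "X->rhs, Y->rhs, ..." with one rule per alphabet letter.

A->CBA, B->CAB, C->AAB

  step 2 ⇒ step 3: AABCBACABAABCBACABAABCBACAB ⇒ CBA·CBA·CAB·AAB·CAB·CBA·AAB·CBA·CAB·CBA·CBA·CAB·AAB·CAB·CBA·AAB·CBA·CAB·CBA·CBA·CAB·AAB·CAB·CBA·AAB·CBA·CAB
    A ↦ CBA
    B ↦ CAB
    C ↦ AAB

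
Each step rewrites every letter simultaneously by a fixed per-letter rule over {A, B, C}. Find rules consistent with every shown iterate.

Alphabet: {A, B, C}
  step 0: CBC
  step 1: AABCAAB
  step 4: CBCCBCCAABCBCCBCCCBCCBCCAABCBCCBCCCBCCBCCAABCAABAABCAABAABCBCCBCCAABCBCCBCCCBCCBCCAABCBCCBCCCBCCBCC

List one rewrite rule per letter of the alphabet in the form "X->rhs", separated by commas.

  step 0 ⇒ step 1: CBC ⇒ AAB·C·AAB
    B ↦ C
    C ↦ AAB
    A ↦ CBC  (constrained at step 1)

A->CBC, B->C, C->AAB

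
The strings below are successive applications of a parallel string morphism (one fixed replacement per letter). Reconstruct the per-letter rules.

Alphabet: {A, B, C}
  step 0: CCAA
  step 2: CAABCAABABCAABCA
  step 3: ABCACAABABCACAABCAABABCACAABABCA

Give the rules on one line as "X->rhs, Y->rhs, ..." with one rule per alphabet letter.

  step 2 ⇒ step 3: CAABCAABABCAABCA ⇒ AB·CA·CA·AB·AB·CA·CA·AB·CA·AB·AB·CA·CA·AB·AB·CA
    A ↦ CA
    B ↦ AB
    C ↦ AB

A->CA, B->AB, C->AB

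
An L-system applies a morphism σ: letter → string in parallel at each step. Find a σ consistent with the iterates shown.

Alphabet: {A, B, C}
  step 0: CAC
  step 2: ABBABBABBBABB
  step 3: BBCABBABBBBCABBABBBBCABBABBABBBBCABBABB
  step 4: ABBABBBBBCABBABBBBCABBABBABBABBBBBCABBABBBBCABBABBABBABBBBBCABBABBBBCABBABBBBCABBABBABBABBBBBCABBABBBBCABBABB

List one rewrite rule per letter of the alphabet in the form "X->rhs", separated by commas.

  step 3 ⇒ step 4: BBCABBABBBBCABBABBBBCABBABBABBBBCABBABB ⇒ ABB·ABB·B·BBC·ABB·ABB·BBC·ABB·ABB·ABB·ABB·B·BBC·ABB·ABB·BBC·ABB·ABB·ABB·ABB·B·BBC·ABB·ABB·BBC·ABB·ABB·BBC·ABB·ABB·ABB·ABB·B·BBC·ABB·ABB·BBC·ABB·ABB
    A ↦ BBC
    B ↦ ABB
    C ↦ B

A->BBC, B->ABB, C->B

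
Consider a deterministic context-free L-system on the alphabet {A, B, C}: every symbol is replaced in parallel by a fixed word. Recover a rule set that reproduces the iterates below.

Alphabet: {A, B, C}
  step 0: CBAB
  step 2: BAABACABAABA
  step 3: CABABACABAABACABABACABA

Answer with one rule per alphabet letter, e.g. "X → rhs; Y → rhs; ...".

  step 2 ⇒ step 3: BAABACABAABA ⇒ CA·BA·BA·CA·BA·A·BA·CA·BA·BA·CA·BA
    A ↦ BA
    B ↦ CA
    C ↦ A

A->BA, B->CA, C->A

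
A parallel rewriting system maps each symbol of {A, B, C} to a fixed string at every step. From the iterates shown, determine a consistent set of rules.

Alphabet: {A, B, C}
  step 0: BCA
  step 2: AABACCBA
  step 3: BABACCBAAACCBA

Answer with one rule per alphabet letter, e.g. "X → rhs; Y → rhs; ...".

A->BA, B->CC, C->A

  step 2 ⇒ step 3: AABACCBA ⇒ BA·BA·CC·BA·A·A·CC·BA
    A ↦ BA
    B ↦ CC
    C ↦ A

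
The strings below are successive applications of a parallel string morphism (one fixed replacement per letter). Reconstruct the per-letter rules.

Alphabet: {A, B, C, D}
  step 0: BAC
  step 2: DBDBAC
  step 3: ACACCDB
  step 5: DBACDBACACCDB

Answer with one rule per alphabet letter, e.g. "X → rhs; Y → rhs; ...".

  step 2 ⇒ step 3: DBDBAC ⇒ A·C·A·C·C·DB
    A ↦ C
    B ↦ C
    C ↦ DB
    D ↦ A

A->C, B->C, C->DB, D->A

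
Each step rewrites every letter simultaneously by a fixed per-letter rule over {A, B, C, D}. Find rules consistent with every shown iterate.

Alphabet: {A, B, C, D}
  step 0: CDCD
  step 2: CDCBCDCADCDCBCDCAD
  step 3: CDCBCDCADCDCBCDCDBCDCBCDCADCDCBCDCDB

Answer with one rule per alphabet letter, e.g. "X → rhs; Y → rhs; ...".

A->D, B->AD, C->CDC, D->B

  step 2 ⇒ step 3: CDCBCDCADCDCBCDCAD ⇒ CDC·B·CDC·AD·CDC·B·CDC·D·B·CDC·B·CDC·AD·CDC·B·CDC·D·B
    A ↦ D
    B ↦ AD
    C ↦ CDC
    D ↦ B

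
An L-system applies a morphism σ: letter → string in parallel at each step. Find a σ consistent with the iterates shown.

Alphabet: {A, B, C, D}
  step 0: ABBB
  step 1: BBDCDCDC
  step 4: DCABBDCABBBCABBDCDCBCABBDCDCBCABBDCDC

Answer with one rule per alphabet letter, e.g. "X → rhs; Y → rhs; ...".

  step 0 ⇒ step 1: ABBB ⇒ BB·DC·DC·DC
    A ↦ BB
    B ↦ DC
    C ↦ A  (constrained at step 1)
    D ↦ BC  (constrained at step 1)

A->BB, B->DC, C->A, D->BC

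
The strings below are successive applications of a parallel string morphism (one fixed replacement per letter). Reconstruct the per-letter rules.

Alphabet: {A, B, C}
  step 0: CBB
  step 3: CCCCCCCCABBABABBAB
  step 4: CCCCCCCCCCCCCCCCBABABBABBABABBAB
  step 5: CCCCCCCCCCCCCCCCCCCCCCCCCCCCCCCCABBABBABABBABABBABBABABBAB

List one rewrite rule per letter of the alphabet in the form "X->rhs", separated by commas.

A->B, B->AB, C->CC

  step 4 ⇒ step 5: CCCCCCCCCCCCCCCCBABABBABBABABBAB ⇒ CC·CC·CC·CC·CC·CC·CC·CC·CC·CC·CC·CC·CC·CC·CC·CC·AB·B·AB·B·AB·AB·B·AB·AB·B·AB·B·AB·AB·B·AB
    A ↦ B
    B ↦ AB
    C ↦ CC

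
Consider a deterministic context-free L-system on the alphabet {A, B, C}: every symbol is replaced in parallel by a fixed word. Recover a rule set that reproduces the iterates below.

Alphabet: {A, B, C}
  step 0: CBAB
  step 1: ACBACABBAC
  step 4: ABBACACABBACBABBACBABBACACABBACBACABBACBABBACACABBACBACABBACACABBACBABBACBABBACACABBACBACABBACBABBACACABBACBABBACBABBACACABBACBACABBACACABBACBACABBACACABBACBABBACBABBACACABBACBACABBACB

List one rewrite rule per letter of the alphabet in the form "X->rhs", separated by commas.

A->ABB, B->AC, C->ACB

  step 0 ⇒ step 1: CBAB ⇒ ACB·AC·ABB·AC
    A ↦ ABB
    B ↦ AC
    C ↦ ACB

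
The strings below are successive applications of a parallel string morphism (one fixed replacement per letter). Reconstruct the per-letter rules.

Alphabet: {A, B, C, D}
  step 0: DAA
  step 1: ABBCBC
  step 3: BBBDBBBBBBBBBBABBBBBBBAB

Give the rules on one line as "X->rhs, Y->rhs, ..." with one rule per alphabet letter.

  step 0 ⇒ step 1: DAA ⇒ AB·BC·BC
    A ↦ BC
    D ↦ AB
    B ↦ BB  (constrained at step 1)
    C ↦ BD  (constrained at step 1)

A->BC, B->BB, C->BD, D->AB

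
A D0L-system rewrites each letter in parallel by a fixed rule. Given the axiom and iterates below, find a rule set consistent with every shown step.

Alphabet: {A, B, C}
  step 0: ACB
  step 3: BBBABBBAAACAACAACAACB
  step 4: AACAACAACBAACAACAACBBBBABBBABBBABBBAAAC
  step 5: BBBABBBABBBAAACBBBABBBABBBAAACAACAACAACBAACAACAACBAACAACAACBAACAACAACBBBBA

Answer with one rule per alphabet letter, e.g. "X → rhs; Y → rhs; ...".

A->B, B->AAC, C->BA

  step 4 ⇒ step 5: AACAACAACBAACAACAACBBBBABBBABBBABBBAAAC ⇒ B·B·BA·B·B·BA·B·B·BA·AAC·B·B·BA·B·B·BA·B·B·BA·AAC·AAC·AAC·AAC·B·AAC·AAC·AAC·B·AAC·AAC·AAC·B·AAC·AAC·AAC·B·B·B·BA
    A ↦ B
    B ↦ AAC
    C ↦ BA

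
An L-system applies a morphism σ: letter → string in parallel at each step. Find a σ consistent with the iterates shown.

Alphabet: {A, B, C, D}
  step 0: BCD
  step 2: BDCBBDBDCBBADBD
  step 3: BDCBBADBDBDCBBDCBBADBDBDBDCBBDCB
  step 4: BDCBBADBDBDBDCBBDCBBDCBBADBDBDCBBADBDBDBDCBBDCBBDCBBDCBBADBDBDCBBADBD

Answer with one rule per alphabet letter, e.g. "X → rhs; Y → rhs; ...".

  step 3 ⇒ step 4: BDCBBADBDBDCBBDCBBADBDBDBDCBBDCB ⇒ BD·CB·BAD·BD·BD·BD·CB·BD·CB·BD·CB·BAD·BD·BD·CB·BAD·BD·BD·BD·CB·BD·CB·BD·CB·BD·CB·BAD·BD·BD·CB·BAD·BD
    A ↦ BD
    B ↦ BD
    C ↦ BAD
    D ↦ CB

A->BD, B->BD, C->BAD, D->CB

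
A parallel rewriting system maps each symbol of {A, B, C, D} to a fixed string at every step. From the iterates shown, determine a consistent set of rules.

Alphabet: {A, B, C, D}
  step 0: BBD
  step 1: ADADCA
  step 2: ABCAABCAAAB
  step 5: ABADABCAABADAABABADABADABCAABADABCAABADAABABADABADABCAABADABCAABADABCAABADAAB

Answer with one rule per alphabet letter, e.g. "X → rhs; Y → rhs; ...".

  step 1 ⇒ step 2: ADADCA ⇒ AB·CA·AB·CA·A·AB
    A ↦ AB
    C ↦ A
    D ↦ CA
  step 0 ⇒ step 1: BBD ⇒ AD·AD·CA
    B ↦ AD

A->AB, B->AD, C->A, D->CA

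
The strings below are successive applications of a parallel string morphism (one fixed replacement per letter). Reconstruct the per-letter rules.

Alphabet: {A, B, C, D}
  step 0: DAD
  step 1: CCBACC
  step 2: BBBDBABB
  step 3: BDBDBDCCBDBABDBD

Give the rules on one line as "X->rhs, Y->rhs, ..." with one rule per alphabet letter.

  step 2 ⇒ step 3: BBBDBABB ⇒ BD·BD·BD·CC·BD·BA·BD·BD
    A ↦ BA
    B ↦ BD
    D ↦ CC
  step 1 ⇒ step 2: CCBACC ⇒ B·B·BD·BA·B·B
    C ↦ B

A->BA, B->BD, C->B, D->CC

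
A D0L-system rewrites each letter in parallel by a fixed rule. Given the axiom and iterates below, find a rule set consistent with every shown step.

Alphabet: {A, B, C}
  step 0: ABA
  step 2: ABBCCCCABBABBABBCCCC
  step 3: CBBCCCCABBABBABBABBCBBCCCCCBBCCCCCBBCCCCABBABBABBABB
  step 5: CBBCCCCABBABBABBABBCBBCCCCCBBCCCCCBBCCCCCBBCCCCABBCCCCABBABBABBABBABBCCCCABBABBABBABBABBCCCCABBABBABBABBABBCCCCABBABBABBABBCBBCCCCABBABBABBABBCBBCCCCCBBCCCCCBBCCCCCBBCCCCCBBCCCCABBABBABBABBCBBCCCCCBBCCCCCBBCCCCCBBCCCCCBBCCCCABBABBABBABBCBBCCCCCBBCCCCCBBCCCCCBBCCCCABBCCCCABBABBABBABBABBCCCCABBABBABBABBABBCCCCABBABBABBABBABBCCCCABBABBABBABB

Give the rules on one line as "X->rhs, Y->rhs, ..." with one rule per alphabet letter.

  step 2 ⇒ step 3: ABBCCCCABBABBABBCCCC ⇒ CBB·CC·CC·ABB·ABB·ABB·ABB·CBB·CC·CC·CBB·CC·CC·CBB·CC·CC·ABB·ABB·ABB·ABB
    A ↦ CBB
    B ↦ CC
    C ↦ ABB

A->CBB, B->CC, C->ABB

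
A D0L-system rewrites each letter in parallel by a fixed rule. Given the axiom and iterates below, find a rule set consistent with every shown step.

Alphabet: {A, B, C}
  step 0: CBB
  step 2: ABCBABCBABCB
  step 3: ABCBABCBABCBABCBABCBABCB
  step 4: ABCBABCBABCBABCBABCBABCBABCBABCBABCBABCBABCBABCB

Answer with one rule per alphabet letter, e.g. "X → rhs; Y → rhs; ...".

  step 3 ⇒ step 4: ABCBABCBABCBABCBABCBABCB ⇒ AB·CB·AB·CB·AB·CB·AB·CB·AB·CB·AB·CB·AB·CB·AB·CB·AB·CB·AB·CB·AB·CB·AB·CB
    A ↦ AB
    B ↦ CB
    C ↦ AB

A->AB, B->CB, C->AB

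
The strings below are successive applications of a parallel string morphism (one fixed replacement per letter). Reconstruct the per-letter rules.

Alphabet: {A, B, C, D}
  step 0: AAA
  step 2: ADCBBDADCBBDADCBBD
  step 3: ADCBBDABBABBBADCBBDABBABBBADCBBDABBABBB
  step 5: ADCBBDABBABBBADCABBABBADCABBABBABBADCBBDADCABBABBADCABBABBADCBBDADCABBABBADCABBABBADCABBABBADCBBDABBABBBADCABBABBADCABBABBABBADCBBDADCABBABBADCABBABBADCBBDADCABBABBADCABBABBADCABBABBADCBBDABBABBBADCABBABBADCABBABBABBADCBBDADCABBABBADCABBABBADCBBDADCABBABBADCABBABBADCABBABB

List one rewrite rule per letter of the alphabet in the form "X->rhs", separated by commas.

A->ADC, B->ABB, C->BD, D->B

  step 2 ⇒ step 3: ADCBBDADCBBDADCBBD ⇒ ADC·B·BD·ABB·ABB·B·ADC·B·BD·ABB·ABB·B·ADC·B·BD·ABB·ABB·B
    A ↦ ADC
    B ↦ ABB
    C ↦ BD
    D ↦ B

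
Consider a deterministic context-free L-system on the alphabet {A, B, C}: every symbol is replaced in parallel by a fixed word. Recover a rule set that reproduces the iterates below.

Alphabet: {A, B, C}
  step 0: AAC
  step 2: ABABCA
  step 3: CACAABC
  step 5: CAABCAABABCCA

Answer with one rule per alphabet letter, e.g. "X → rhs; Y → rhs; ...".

A->C, B->A, C->AB

  step 2 ⇒ step 3: ABABCA ⇒ C·A·C·A·AB·C
    A ↦ C
    B ↦ A
    C ↦ AB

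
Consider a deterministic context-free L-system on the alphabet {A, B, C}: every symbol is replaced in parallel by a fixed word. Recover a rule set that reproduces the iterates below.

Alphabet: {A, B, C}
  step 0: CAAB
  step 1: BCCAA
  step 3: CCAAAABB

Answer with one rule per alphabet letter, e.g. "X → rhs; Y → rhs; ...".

A->C, B->AA, C->B

  step 0 ⇒ step 1: CAAB ⇒ B·C·C·AA
    A ↦ C
    B ↦ AA
    C ↦ B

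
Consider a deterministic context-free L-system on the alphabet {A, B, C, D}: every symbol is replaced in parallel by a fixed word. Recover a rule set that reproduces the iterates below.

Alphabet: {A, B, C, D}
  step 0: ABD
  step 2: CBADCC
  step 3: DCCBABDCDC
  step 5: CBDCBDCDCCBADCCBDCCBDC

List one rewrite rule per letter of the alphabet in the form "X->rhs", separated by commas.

A->BA, B->C, C->DC, D->B

  step 2 ⇒ step 3: CBADCC ⇒ DC·C·BA·B·DC·DC
    A ↦ BA
    B ↦ C
    C ↦ DC
    D ↦ B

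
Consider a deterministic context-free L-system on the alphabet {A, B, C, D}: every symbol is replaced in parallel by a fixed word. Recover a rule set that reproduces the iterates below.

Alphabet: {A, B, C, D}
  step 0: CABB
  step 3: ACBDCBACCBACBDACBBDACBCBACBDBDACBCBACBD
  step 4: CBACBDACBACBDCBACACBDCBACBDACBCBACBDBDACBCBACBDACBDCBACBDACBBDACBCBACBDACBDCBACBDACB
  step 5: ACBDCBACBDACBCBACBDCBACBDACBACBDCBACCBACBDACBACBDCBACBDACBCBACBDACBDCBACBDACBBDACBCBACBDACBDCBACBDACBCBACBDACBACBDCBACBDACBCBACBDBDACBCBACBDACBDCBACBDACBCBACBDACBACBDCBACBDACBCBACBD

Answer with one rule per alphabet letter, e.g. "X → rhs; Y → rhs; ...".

  step 4 ⇒ step 5: CBACBDACBACBDCBACACBDCBACBDACBCBACBDBDACBCBACBDACBDCBACBDACBBDACBCBACBDACBDCBACBDACB ⇒ AC·BD·CB·AC·BD·ACB·CB·AC·BD·CB·AC·BD·ACB·AC·BD·CB·AC·CB·AC·BD·ACB·AC·BD·CB·AC·BD·ACB·CB·AC·BD·AC·BD·CB·AC·BD·ACB·BD·ACB·CB·AC·BD·AC·BD·CB·AC·BD·ACB·CB·AC·BD·ACB·AC·BD·CB·AC·BD·ACB·CB·AC·BD·BD·ACB·CB·AC·BD·AC·BD·CB·AC·BD·ACB·CB·AC·BD·ACB·AC·BD·CB·AC·BD·ACB·CB·AC·BD
    A ↦ CB
    B ↦ BD
    C ↦ AC
    D ↦ ACB

A->CB, B->BD, C->AC, D->ACB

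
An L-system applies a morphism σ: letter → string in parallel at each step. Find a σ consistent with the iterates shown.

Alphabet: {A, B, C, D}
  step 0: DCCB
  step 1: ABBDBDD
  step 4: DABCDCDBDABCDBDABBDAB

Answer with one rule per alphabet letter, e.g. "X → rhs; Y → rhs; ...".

A->C, B->D, C->BD, D->AB

  step 0 ⇒ step 1: DCCB ⇒ AB·BD·BD·D
    B ↦ D
    C ↦ BD
    D ↦ AB
    A ↦ C  (constrained at step 1)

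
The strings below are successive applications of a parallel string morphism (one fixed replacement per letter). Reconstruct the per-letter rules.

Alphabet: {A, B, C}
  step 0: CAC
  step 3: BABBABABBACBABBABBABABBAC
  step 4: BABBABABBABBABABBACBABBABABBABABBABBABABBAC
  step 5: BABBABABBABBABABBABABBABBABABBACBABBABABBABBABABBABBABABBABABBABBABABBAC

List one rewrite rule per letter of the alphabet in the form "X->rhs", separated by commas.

  step 4 ⇒ step 5: BABBABABBABBABABBACBABBABABBABABBABBABABBAC ⇒ BA·B·BA·BA·B·BA·B·BA·BA·B·BA·BA·B·BA·B·BA·BA·B·BAC·BA·B·BA·BA·B·BA·B·BA·BA·B·BA·B·BA·BA·B·BA·BA·B·BA·B·BA·BA·B·BAC
    A ↦ B
    B ↦ BA
    C ↦ BAC

A->B, B->BA, C->BAC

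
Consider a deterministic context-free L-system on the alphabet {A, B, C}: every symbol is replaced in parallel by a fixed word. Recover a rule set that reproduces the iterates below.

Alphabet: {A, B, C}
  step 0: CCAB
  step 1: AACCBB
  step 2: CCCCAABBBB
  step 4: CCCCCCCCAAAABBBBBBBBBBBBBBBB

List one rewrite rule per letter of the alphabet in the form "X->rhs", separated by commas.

  step 1 ⇒ step 2: AACCBB ⇒ CC·CC·A·A·BB·BB
    A ↦ CC
    B ↦ BB
    C ↦ A

A->CC, B->BB, C->A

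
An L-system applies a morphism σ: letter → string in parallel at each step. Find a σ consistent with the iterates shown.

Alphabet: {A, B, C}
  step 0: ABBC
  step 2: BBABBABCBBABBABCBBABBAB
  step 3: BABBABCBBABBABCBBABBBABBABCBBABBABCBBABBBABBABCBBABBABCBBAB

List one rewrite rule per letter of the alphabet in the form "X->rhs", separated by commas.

A->CB, B->BAB, C->B

  step 2 ⇒ step 3: BBABBABCBBABBABCBBABBAB ⇒ BAB·BAB·CB·BAB·BAB·CB·BAB·B·BAB·BAB·CB·BAB·BAB·CB·BAB·B·BAB·BAB·CB·BAB·BAB·CB·BAB
    A ↦ CB
    B ↦ BAB
    C ↦ B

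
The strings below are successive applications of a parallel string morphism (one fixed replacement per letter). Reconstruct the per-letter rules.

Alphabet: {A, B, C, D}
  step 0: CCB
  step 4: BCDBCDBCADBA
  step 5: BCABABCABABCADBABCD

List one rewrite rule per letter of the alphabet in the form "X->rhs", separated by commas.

A->D, B->BC, C->A, D->BA

  step 4 ⇒ step 5: BCDBCDBCADBA ⇒ BC·A·BA·BC·A·BA·BC·A·D·BA·BC·D
    A ↦ D
    B ↦ BC
    C ↦ A
    D ↦ BA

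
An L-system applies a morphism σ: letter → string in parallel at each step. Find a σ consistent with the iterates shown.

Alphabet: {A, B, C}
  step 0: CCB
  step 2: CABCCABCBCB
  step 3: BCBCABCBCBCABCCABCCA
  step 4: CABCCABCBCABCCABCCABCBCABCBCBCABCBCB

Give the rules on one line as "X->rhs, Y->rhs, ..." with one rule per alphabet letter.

A->B, B->CA, C->BC

  step 3 ⇒ step 4: BCBCABCBCBCABCCABCCA ⇒ CA·BC·CA·BC·B·CA·BC·CA·BC·CA·BC·B·CA·BC·BC·B·CA·BC·BC·B
    A ↦ B
    B ↦ CA
    C ↦ BC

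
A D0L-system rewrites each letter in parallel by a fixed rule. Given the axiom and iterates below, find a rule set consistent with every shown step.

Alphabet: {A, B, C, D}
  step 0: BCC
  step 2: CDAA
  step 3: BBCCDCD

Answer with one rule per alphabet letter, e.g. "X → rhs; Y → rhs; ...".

  step 2 ⇒ step 3: CDAA ⇒ B·BC·CD·CD
    A ↦ CD
    C ↦ B
    D ↦ BC
    B ↦ A  (constrained at step 0)

A->CD, B->A, C->B, D->BC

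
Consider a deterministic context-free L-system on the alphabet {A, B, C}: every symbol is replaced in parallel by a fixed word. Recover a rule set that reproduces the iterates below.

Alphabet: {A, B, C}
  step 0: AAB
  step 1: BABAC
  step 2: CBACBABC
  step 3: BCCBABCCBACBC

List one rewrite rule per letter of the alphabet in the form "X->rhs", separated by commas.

  step 2 ⇒ step 3: CBACBABC ⇒ BC·C·BA·BC·C·BA·C·BC
    A ↦ BA
    B ↦ C
    C ↦ BC

A->BA, B->C, C->BC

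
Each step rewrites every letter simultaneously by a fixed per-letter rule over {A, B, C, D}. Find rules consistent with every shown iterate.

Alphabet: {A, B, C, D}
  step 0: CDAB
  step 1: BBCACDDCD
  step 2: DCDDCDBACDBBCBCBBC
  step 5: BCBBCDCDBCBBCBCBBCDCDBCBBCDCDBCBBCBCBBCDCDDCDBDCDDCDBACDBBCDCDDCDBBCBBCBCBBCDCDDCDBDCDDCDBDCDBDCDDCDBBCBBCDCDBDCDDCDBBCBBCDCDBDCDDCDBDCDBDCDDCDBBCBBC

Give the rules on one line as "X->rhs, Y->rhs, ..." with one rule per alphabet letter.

  step 1 ⇒ step 2: BBCACDDCD ⇒ DCD·DCD·B·ACD·B·BC·BC·B·BC
    A ↦ ACD
    B ↦ DCD
    C ↦ B
    D ↦ BC

A->ACD, B->DCD, C->B, D->BC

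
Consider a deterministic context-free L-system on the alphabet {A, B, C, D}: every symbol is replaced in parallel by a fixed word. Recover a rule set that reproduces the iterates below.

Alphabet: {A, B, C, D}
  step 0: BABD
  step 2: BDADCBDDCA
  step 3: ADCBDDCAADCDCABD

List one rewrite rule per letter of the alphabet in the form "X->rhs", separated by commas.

A->BD, B->A, C->A, D->DC

  step 2 ⇒ step 3: BDADCBDDCA ⇒ A·DC·BD·DC·A·A·DC·DC·A·BD
    A ↦ BD
    B ↦ A
    C ↦ A
    D ↦ DC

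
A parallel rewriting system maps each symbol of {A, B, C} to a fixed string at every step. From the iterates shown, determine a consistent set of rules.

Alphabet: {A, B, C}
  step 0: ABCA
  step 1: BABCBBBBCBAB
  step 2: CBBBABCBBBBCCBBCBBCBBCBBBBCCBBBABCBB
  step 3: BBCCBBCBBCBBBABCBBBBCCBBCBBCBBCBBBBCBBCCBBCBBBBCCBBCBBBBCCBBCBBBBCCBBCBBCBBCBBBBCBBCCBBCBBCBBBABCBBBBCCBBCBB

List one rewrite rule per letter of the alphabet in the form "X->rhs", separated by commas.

A->BAB, B->CBB, C->BBC

  step 2 ⇒ step 3: CBBBABCBBBBCCBBCBBCBBCBBBBCCBBBABCBB ⇒ BBC·CBB·CBB·CBB·BAB·CBB·BBC·CBB·CBB·CBB·CBB·BBC·BBC·CBB·CBB·BBC·CBB·CBB·BBC·CBB·CBB·BBC·CBB·CBB·CBB·CBB·BBC·BBC·CBB·CBB·CBB·BAB·CBB·BBC·CBB·CBB
    A ↦ BAB
    B ↦ CBB
    C ↦ BBC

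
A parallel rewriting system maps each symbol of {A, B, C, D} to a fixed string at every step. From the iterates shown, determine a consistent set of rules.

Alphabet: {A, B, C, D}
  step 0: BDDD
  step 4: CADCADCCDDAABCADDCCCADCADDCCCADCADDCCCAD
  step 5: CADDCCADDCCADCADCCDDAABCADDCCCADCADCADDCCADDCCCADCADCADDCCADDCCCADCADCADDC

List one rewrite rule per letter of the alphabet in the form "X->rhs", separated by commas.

  step 4 ⇒ step 5: CADCADCCDDAABCADDCCCADCADDCCCADCADDCCCAD ⇒ CAD·D·C·CAD·D·C·CAD·CAD·C·C·D·D·AAB·CAD·D·C·C·CAD·CAD·CAD·D·C·CAD·D·C·C·CAD·CAD·CAD·D·C·CAD·D·C·C·CAD·CAD·CAD·D·C
    A ↦ D
    B ↦ AAB
    C ↦ CAD
    D ↦ C

A->D, B->AAB, C->CAD, D->C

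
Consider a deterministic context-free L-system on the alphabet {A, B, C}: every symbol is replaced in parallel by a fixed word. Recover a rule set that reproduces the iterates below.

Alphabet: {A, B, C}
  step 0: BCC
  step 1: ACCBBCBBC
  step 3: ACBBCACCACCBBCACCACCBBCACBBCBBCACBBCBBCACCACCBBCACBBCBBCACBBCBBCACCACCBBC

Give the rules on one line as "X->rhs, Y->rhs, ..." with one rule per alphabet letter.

  step 0 ⇒ step 1: BCC ⇒ ACC·BBC·BBC
    B ↦ ACC
    C ↦ BBC
    A ↦ AC  (constrained at step 1)

A->AC, B->ACC, C->BBC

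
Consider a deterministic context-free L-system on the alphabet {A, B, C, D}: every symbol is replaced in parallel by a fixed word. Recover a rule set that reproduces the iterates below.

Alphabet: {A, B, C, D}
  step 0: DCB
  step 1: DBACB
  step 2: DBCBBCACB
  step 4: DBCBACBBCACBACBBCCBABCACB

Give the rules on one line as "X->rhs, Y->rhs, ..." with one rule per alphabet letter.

  step 1 ⇒ step 2: DBACB ⇒ DB·CB·BC·A·CB
    A ↦ BC
    B ↦ CB
    C ↦ A
    D ↦ DB

A->BC, B->CB, C->A, D->DB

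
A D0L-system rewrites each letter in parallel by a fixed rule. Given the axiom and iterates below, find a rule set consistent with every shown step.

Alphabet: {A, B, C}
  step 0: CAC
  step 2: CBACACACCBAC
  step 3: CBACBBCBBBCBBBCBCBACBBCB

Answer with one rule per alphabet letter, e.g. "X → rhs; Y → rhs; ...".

A->BB, B->AC, C->CB

  step 2 ⇒ step 3: CBACACACCBAC ⇒ CB·AC·BB·CB·BB·CB·BB·CB·CB·AC·BB·CB
    A ↦ BB
    B ↦ AC
    C ↦ CB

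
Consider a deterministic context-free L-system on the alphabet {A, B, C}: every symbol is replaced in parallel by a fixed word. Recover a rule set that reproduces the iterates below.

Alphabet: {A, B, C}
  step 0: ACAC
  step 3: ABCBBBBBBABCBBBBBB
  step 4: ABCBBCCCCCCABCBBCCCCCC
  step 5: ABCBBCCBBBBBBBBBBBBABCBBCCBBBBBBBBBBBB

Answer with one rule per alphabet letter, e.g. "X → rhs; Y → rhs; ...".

A->AB, B->C, C->BB

  step 4 ⇒ step 5: ABCBBCCCCCCABCBBCCCCCC ⇒ AB·C·BB·C·C·BB·BB·BB·BB·BB·BB·AB·C·BB·C·C·BB·BB·BB·BB·BB·BB
    A ↦ AB
    B ↦ C
    C ↦ BB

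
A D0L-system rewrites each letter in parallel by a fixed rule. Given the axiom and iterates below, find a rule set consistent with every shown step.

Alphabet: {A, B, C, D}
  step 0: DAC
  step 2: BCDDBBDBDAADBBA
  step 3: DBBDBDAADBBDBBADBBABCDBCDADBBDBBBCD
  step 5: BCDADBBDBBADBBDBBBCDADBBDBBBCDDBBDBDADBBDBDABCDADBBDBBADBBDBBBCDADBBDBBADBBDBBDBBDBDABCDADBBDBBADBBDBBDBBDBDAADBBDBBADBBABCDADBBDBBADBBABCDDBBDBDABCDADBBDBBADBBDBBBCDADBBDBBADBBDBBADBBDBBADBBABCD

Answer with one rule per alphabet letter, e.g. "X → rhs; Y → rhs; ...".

  step 2 ⇒ step 3: BCDDBBDBDAADBBA ⇒ DBB·DBD·A·A·DBB·DBB·A·DBB·A·BCD·BCD·A·DBB·DBB·BCD
    A ↦ BCD
    B ↦ DBB
    C ↦ DBD
    D ↦ A

A->BCD, B->DBB, C->DBD, D->A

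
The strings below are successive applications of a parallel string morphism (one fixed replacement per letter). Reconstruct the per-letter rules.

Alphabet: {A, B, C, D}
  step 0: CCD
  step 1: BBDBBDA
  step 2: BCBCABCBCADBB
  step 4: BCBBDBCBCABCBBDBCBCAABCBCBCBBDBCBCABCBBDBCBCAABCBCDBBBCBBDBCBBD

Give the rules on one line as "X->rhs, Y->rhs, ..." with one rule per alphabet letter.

A->DBB, B->BC, C->BBD, D->A

  step 1 ⇒ step 2: BBDBBDA ⇒ BC·BC·A·BC·BC·A·DBB
    A ↦ DBB
    B ↦ BC
    D ↦ A
  step 0 ⇒ step 1: CCD ⇒ BBD·BBD·A
    C ↦ BBD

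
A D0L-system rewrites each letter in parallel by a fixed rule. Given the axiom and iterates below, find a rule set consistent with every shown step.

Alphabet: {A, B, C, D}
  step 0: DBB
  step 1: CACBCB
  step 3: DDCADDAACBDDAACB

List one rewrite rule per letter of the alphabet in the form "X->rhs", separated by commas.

A->D, B->CB, C->AA, D->CA

  step 0 ⇒ step 1: DBB ⇒ CA·CB·CB
    B ↦ CB
    D ↦ CA
    A ↦ D  (constrained at step 1)
    C ↦ AA  (constrained at step 1)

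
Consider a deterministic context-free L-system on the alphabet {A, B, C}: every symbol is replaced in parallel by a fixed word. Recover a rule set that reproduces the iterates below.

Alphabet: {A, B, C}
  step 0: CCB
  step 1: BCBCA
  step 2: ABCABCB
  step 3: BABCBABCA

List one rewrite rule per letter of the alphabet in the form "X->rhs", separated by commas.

  step 2 ⇒ step 3: ABCABCB ⇒ B·A·BC·B·A·BC·A
    A ↦ B
    B ↦ A
    C ↦ BC

A->B, B->A, C->BC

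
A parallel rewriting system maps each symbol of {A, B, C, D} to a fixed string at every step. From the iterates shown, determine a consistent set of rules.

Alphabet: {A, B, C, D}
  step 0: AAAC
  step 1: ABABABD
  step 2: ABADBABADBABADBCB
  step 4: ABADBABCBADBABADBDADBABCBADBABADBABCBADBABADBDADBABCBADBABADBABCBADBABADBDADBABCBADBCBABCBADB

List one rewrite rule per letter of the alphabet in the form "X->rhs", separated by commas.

  step 1 ⇒ step 2: ABABABD ⇒ AB·ADB·AB·ADB·AB·ADB·CB
    A ↦ AB
    B ↦ ADB
    D ↦ CB
  step 0 ⇒ step 1: AAAC ⇒ AB·AB·AB·D
    C ↦ D

A->AB, B->ADB, C->D, D->CB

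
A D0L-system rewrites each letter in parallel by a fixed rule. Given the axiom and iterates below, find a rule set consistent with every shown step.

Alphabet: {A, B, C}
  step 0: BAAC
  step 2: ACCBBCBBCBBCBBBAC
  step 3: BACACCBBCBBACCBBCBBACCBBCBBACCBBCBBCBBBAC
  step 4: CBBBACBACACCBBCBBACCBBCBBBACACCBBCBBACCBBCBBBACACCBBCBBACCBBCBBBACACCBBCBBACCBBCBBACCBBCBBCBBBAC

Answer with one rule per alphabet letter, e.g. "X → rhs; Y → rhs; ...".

  step 3 ⇒ step 4: BACACCBBCBBACCBBCBBACCBBCBBACCBBCBBCBBBAC ⇒ CBB·B·AC·B·AC·AC·CBB·CBB·AC·CBB·CBB·B·AC·AC·CBB·CBB·AC·CBB·CBB·B·AC·AC·CBB·CBB·AC·CBB·CBB·B·AC·AC·CBB·CBB·AC·CBB·CBB·AC·CBB·CBB·CBB·B·AC
    A ↦ B
    B ↦ CBB
    C ↦ AC

A->B, B->CBB, C->AC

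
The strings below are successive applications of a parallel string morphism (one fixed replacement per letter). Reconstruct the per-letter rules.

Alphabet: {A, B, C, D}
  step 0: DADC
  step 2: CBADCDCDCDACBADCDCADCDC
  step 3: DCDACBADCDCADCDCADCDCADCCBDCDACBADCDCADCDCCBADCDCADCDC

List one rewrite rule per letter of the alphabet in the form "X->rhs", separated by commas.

  step 2 ⇒ step 3: CBADCDCDCDACBADCDCADCDC ⇒ DC·DA·CB·ADC·DC·ADC·DC·ADC·DC·ADC·CB·DC·DA·CB·ADC·DC·ADC·DC·CB·ADC·DC·ADC·DC
    A ↦ CB
    B ↦ DA
    C ↦ DC
    D ↦ ADC

A->CB, B->DA, C->DC, D->ADC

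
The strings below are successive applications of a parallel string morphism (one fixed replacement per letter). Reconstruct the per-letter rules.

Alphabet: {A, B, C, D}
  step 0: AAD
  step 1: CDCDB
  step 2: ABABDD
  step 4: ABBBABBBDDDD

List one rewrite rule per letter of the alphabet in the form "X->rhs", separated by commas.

A->CD, B->DD, C->A, D->B

  step 1 ⇒ step 2: CDCDB ⇒ A·B·A·B·DD
    B ↦ DD
    C ↦ A
    D ↦ B
  step 0 ⇒ step 1: AAD ⇒ CD·CD·B
    A ↦ CD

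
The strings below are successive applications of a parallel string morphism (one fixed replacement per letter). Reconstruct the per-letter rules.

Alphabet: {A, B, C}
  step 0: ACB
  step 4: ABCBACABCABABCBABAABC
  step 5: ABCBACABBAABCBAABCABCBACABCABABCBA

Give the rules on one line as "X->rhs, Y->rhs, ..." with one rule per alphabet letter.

A->AB, B->C, C->BA

  step 4 ⇒ step 5: ABCBACABCABABCBABAABC ⇒ AB·C·BA·C·AB·BA·AB·C·BA·AB·C·AB·C·BA·C·AB·C·AB·AB·C·BA
    A ↦ AB
    B ↦ C
    C ↦ BA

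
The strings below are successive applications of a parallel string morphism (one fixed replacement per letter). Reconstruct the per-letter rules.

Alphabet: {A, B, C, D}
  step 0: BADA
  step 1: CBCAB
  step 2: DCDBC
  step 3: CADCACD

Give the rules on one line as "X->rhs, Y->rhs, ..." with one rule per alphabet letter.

A->B, B->C, C->D, D->CA

  step 2 ⇒ step 3: DCDBC ⇒ CA·D·CA·C·D
    B ↦ C
    C ↦ D
    D ↦ CA
  step 0 ⇒ step 1: BADA ⇒ C·B·CA·B
    A ↦ B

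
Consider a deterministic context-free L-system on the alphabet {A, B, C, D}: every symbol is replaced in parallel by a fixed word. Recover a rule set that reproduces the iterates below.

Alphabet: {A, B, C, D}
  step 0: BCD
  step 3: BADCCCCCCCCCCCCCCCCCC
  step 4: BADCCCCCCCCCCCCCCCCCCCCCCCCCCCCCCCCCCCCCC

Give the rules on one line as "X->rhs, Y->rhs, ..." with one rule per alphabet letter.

  step 3 ⇒ step 4: BADCCCCCCCCCCCCCCCCCC ⇒ BA·D·CC·CC·CC·CC·CC·CC·CC·CC·CC·CC·CC·CC·CC·CC·CC·CC·CC·CC·CC
    A ↦ D
    B ↦ BA
    C ↦ CC
    D ↦ CC

A->D, B->BA, C->CC, D->CC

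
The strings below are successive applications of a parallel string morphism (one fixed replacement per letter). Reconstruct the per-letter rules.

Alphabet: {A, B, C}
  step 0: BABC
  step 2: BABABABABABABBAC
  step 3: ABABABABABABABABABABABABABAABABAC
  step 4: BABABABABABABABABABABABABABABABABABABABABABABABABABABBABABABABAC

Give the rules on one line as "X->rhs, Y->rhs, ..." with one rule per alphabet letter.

  step 3 ⇒ step 4: ABABABABABABABABABABABABABAABABAC ⇒ B·ABA·B·ABA·B·ABA·B·ABA·B·ABA·B·ABA·B·ABA·B·ABA·B·ABA·B·ABA·B·ABA·B·ABA·B·ABA·B·B·ABA·B·ABA·B·AC
    A ↦ B
    B ↦ ABA
    C ↦ AC

A->B, B->ABA, C->AC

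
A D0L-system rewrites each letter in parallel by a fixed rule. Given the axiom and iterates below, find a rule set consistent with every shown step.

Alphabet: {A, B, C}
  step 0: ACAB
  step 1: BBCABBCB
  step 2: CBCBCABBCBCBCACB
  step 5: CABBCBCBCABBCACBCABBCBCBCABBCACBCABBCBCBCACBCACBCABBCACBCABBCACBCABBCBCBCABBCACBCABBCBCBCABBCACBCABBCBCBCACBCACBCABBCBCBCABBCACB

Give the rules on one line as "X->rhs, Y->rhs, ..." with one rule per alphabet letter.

  step 1 ⇒ step 2: BBCABBCB ⇒ CB·CB·CA·BB·CB·CB·CA·CB
    A ↦ BB
    B ↦ CB
    C ↦ CA

A->BB, B->CB, C->CA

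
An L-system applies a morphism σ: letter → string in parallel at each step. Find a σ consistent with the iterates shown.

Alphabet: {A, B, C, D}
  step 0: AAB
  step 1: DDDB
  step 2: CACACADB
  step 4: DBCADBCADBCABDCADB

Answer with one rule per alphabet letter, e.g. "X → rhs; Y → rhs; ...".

A->D, B->DB, C->B, D->CA

  step 1 ⇒ step 2: DDDB ⇒ CA·CA·CA·DB
    B ↦ DB
    D ↦ CA
  step 0 ⇒ step 1: AAB ⇒ D·D·DB
    A ↦ D
    C ↦ B  (constrained at step 2)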